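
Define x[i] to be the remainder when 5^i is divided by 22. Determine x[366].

5

x[0] = 1,  x[1] = 5,  x[2] = 3,  x[3] = 15,  x[4] = 9,  x[5] = 1.
Since x[5] = x[0] = 1, the sequence is periodic with period 5.
So x[366] = x[0 + ((366-0) mod 5)] = x[1] = 5.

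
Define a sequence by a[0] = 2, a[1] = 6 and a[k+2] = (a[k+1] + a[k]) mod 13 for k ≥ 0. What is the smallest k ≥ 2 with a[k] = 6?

We have a[0] = 2, a[1] = 6, a[2] = 8, a[3] = 1, a[4] = 9, a[5] = 10, a[6] = 6, a[7] = 3, a[8] = 9, a[9] = 12, a[10] = 8, a[11] = 7, a[12] = 2, a[13] = 9, a[14] = 11, a[15] = 7, a[16] = 5, a[17] = 12, a[18] = 4, a[19] = 3, a[20] = 7, a[21] = 10, a[22] = 4, a[23] = 1, a[24] = 5, a[25] = 6, a[26] = 11, a[27] = 4, a[28] = 2, a[29] = 6.
The sequence repeats with period 28.
The value 6 first appears (with k ≥ 2) at a[6].

6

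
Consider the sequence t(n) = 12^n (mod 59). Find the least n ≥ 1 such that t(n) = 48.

We have t(0) = 1; t(1) = 12; t(2) = 26; t(3) = 17; t(4) = 27; t(5) = 29; t(6) = 53; t(7) = 46; t(8) = 21; t(9) = 16; t(10) = 15; t(11) = 3; t(12) = 36; t(13) = 19; t(14) = 51; t(15) = 22; t(16) = 28; t(17) = 41; t(18) = 20; t(19) = 4; t(20) = 48; t(21) = 45; t(22) = 9; t(23) = 49; t(24) = 57; t(25) = 35; t(26) = 7; t(27) = 25; t(28) = 5; t(29) = 1.
The sequence repeats with period 29.
The value 48 first appears (with n ≥ 1) at t(20).

20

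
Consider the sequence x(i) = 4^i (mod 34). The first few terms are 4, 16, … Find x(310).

We have x(1) = 4; x(2) = 16; x(3) = 30; x(4) = 18; x(5) = 4.
Since x(5) = x(1) = 4, the sequence is periodic with period 4.
So x(310) = x(1 + ((310-1) mod 4)) = x(2) = 16.

16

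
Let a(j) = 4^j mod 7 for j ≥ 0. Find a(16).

Computing terms: a(0) = 1, a(1) = 4, a(2) = 2, a(3) = 1.
The sequence repeats with period 3.
(16 - 0) mod 3 = 1, so a(16) = a(1) = 4.

4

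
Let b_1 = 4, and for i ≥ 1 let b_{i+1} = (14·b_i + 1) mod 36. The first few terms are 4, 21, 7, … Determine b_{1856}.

b_1 = 4,  b_2 = 21,  b_3 = 7,  b_4 = 27,  b_5 = 19,  b_6 = 15,  b_7 = 31,  b_8 = 3,  b_9 = 7.
Since b_9 = b_3 = 7, the sequence is eventually periodic: after a pre-period of length 2 it cycles with period 6.
For i ≥ 3, b_i depends only on (i - 3) mod 6. (1856 - 3) mod 6 = 5, so b_{1856} = b_8 = 3.

3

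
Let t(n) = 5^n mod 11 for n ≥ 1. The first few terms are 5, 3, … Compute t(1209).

We have t(1) = 5, t(2) = 3, t(3) = 4, t(4) = 9, t(5) = 1, t(6) = 5.
Since t(6) = t(1) = 5, the sequence is periodic with period 5.
So t(1209) = t(1 + ((1209-1) mod 5)) = t(4) = 9.

9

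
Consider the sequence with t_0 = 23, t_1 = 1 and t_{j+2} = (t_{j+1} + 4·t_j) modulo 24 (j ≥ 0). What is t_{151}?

Listing terms: t_0 = 23,  t_1 = 1,  t_2 = 21,  t_3 = 1,  t_4 = 13,  t_5 = 17,  t_6 = 21,  t_7 = 17,  t_8 = 5,  t_9 = 1,  t_{10} = 21.
Since (t_9, t_{10}) = (t_1, t_2) = (1, 21) (two consecutive terms determine the rest), the sequence is eventually periodic: after a pre-period of length 1 it cycles with period 8.
For j ≥ 1, t_j depends only on (j - 1) mod 8. (151 - 1) mod 8 = 6, so t_{151} = t_7 = 17.

17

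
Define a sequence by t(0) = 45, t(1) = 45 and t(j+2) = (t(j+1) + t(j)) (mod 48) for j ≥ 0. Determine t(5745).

We have t(0) = 45, t(1) = 45, t(2) = 42, t(3) = 39, t(4) = 33, t(5) = 24, t(6) = 9, t(7) = 33, t(8) = 42, t(9) = 27, t(10) = 21, t(11) = 0, t(12) = 21, t(13) = 21, t(14) = 42, t(15) = 15, t(16) = 9, t(17) = 24, t(18) = 33, t(19) = 9, t(20) = 42, t(21) = 3, t(22) = 45, t(23) = 0, t(24) = 45, t(25) = 45.
The sequence repeats with period 24.
(5745 - 0) mod 24 = 9, so t(5745) = t(9) = 27.

27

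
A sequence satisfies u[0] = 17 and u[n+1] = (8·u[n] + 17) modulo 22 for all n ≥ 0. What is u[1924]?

3

u[0] = 17, u[1] = 21, u[2] = 9, u[3] = 1, u[4] = 3, u[5] = 19, u[6] = 15, u[7] = 5, u[8] = 13, u[9] = 11, u[10] = 17.
Since u[10] = u[0] = 17, the sequence is periodic with period 10.
So u[1924] = u[0 + ((1924-0) mod 10)] = u[4] = 3.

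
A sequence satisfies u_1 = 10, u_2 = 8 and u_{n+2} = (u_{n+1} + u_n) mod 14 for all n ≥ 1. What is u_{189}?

12

Computing terms: u_1 = 10; u_2 = 8; u_3 = 4; u_4 = 12; u_5 = 2; u_6 = 0; u_7 = 2; u_8 = 2; u_9 = 4; u_{10} = 6; u_{11} = 10; u_{12} = 2; u_{13} = 12; u_{14} = 0; u_{15} = 12; u_{16} = 12; u_{17} = 10; u_{18} = 8.
The sequence repeats with period 16.
(189 - 1) mod 16 = 12, so u_{189} = u_{13} = 12.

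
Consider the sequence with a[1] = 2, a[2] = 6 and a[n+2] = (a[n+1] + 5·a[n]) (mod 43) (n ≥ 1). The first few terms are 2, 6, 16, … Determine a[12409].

We have a[1] = 2, a[2] = 6, a[3] = 16, a[4] = 3, a[5] = 40, a[6] = 12, a[7] = 40, a[8] = 14, a[9] = 42, a[10] = 26, a[11] = 21, a[12] = 22, a[13] = 41, a[14] = 22, a[15] = 12, a[16] = 36, a[17] = 10, a[18] = 18, a[19] = 25, a[20] = 29, a[21] = 25, a[22] = 41, a[23] = 37, a[24] = 27, a[25] = 40, a[26] = 3, a[27] = 31, a[28] = 3, a[29] = 29, a[30] = 1, a[31] = 17, a[32] = 22, a[33] = 21, a[34] = 2, a[35] = 21, a[36] = 31, a[37] = 7, a[38] = 33, a[39] = 25, a[40] = 18, a[41] = 14, a[42] = 18, a[43] = 2, a[44] = 6.
Since (a[43], a[44]) = (a[1], a[2]) = (2, 6) (two consecutive terms determine the rest), the sequence is periodic with period 42.
(12409 - 1) mod 42 = 18, so a[12409] = a[19] = 25.

25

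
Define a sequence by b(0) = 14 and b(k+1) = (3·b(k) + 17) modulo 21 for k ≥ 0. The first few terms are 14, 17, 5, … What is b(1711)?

17

b(0) = 14, b(1) = 17, b(2) = 5, b(3) = 11, b(4) = 8, b(5) = 20, b(6) = 14.
Since b(6) = b(0) = 14, the sequence is periodic with period 6.
(1711 - 0) mod 6 = 1, so b(1711) = b(1) = 17.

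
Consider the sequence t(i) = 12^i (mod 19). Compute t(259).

Computing terms: t(0) = 1; t(1) = 12; t(2) = 11; t(3) = 18; t(4) = 7; t(5) = 8; t(6) = 1.
The sequence repeats with period 6.
(259 - 0) mod 6 = 1, so t(259) = t(1) = 12.

12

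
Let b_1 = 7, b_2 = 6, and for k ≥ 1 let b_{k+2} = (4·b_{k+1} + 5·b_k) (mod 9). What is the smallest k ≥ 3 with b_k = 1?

7

Listing terms: b_1 = 7; b_2 = 6; b_3 = 5; b_4 = 5; b_5 = 0; b_6 = 7; b_7 = 1; b_8 = 3; b_9 = 8; b_{10} = 2; b_{11} = 3; b_{12} = 4; b_{13} = 4; b_{14} = 0; b_{15} = 2; b_{16} = 8; b_{17} = 6; b_{18} = 1; b_{19} = 7; b_{20} = 6.
Since (b_{19}, b_{20}) = (b_1, b_2) = (7, 6) (two consecutive terms determine the rest), the sequence is periodic with period 18.
The value 1 first appears (with k ≥ 3) at b_7.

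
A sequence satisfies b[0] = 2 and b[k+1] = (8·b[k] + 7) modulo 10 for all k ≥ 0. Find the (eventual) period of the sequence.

4

We have b[0] = 2, b[1] = 3, b[2] = 1, b[3] = 5, b[4] = 7, b[5] = 3.
Since b[5] = b[1] = 3, the sequence is eventually periodic: after a pre-period of length 1 it cycles with period 4.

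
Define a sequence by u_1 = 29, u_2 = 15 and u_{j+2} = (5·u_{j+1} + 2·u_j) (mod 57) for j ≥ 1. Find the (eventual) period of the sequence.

u_1 = 29; u_2 = 15; u_3 = 19; u_4 = 11; u_5 = 36; u_6 = 31; u_7 = 56; u_8 = 0; u_9 = 55; u_{10} = 47; u_{11} = 3; u_{12} = 52; u_{13} = 38; u_{14} = 9; u_{15} = 7; u_{16} = 53; u_{17} = 51; u_{18} = 19; u_{19} = 26; u_{20} = 54; u_{21} = 37; u_{22} = 8; u_{23} = 0; u_{24} = 16; u_{25} = 23; u_{26} = 33; u_{27} = 40; u_{28} = 38; u_{29} = 42; u_{30} = 1; u_{31} = 32; u_{32} = 48; u_{33} = 19; u_{34} = 20; u_{35} = 24; u_{36} = 46; u_{37} = 50; u_{38} = 0; u_{39} = 43; u_{40} = 44; u_{41} = 21; u_{42} = 22; u_{43} = 38; u_{44} = 6; u_{45} = 49; u_{46} = 29; u_{47} = 15.
The sequence repeats with period 45.

45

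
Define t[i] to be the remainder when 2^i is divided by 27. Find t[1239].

We have t[0] = 1; t[1] = 2; t[2] = 4; t[3] = 8; t[4] = 16; t[5] = 5; t[6] = 10; t[7] = 20; t[8] = 13; t[9] = 26; t[10] = 25; t[11] = 23; t[12] = 19; t[13] = 11; t[14] = 22; t[15] = 17; t[16] = 7; t[17] = 14; t[18] = 1.
Since t[18] = t[0] = 1, the sequence is periodic with period 18.
(1239 - 0) mod 18 = 15, so t[1239] = t[15] = 17.

17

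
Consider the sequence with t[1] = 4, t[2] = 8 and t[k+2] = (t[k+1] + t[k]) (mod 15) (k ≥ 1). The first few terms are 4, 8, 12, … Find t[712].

7

t[1] = 4; t[2] = 8; t[3] = 12; t[4] = 5; t[5] = 2; t[6] = 7; t[7] = 9; t[8] = 1; t[9] = 10; t[10] = 11; t[11] = 6; t[12] = 2; t[13] = 8; t[14] = 10; t[15] = 3; t[16] = 13; t[17] = 1; t[18] = 14; t[19] = 0; t[20] = 14; t[21] = 14; t[22] = 13; t[23] = 12; t[24] = 10; t[25] = 7; t[26] = 2; t[27] = 9; t[28] = 11; t[29] = 5; t[30] = 1; t[31] = 6; t[32] = 7; t[33] = 13; t[34] = 5; t[35] = 3; t[36] = 8; t[37] = 11; t[38] = 4; t[39] = 0; t[40] = 4; t[41] = 4; t[42] = 8.
Since (t[41], t[42]) = (t[1], t[2]) = (4, 8) (two consecutive terms determine the rest), the sequence is periodic with period 40.
So t[712] = t[1 + ((712-1) mod 40)] = t[32] = 7.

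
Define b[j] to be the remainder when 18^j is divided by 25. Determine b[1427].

7

Computing terms: b[1] = 18,  b[2] = 24,  b[3] = 7,  b[4] = 1,  b[5] = 18.
The sequence repeats with period 4.
(1427 - 1) mod 4 = 2, so b[1427] = b[3] = 7.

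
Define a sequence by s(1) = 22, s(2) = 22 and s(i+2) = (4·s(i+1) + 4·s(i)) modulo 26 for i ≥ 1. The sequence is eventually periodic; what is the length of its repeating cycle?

21

Computing terms: s(1) = 22, s(2) = 22, s(3) = 20, s(4) = 12, s(5) = 24, s(6) = 14, s(7) = 22, s(8) = 14, s(9) = 14, s(10) = 8, s(11) = 10, s(12) = 20, s(13) = 16, s(14) = 14, s(15) = 16, s(16) = 16, s(17) = 24, s(18) = 4, s(19) = 8, s(20) = 22, s(21) = 16, s(22) = 22, s(23) = 22.
Since (s(22), s(23)) = (s(1), s(2)) = (22, 22) (two consecutive terms determine the rest), the sequence is periodic with period 21.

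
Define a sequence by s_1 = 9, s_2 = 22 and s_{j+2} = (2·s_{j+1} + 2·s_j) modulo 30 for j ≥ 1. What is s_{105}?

Listing terms: s_1 = 9; s_2 = 22; s_3 = 2; s_4 = 18; s_5 = 10; s_6 = 26; s_7 = 12; s_8 = 16; s_9 = 26; s_{10} = 24; s_{11} = 10; s_{12} = 8; s_{13} = 6; s_{14} = 28; s_{15} = 8; s_{16} = 12; s_{17} = 10; s_{18} = 14; s_{19} = 18; s_{20} = 4; s_{21} = 14; s_{22} = 6; s_{23} = 10; s_{24} = 2; s_{25} = 24; s_{26} = 22; s_{27} = 2.
Since (s_{26}, s_{27}) = (s_2, s_3) = (22, 2) (two consecutive terms determine the rest), the sequence is eventually periodic: after a pre-period of length 1 it cycles with period 24.
For j ≥ 2, s_j depends only on (j - 2) mod 24. (105 - 2) mod 24 = 7, so s_{105} = s_9 = 26.

26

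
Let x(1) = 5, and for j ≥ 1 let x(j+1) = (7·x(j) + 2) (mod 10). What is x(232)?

9

Computing terms: x(1) = 5, x(2) = 7, x(3) = 1, x(4) = 9, x(5) = 5.
The sequence repeats with period 4.
(232 - 1) mod 4 = 3, so x(232) = x(4) = 9.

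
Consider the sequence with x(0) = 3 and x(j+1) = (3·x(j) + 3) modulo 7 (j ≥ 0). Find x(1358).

4

Computing terms: x(0) = 3, x(1) = 5, x(2) = 4, x(3) = 1, x(4) = 6, x(5) = 0, x(6) = 3.
Since x(6) = x(0) = 3, the sequence is periodic with period 6.
(1358 - 0) mod 6 = 2, so x(1358) = x(2) = 4.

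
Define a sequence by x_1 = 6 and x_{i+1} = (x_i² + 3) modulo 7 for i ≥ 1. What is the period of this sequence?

3

We have x_1 = 6; x_2 = 4; x_3 = 5; x_4 = 0; x_5 = 3; x_6 = 5.
Since x_6 = x_3 = 5, the sequence is eventually periodic: after a pre-period of length 2 it cycles with period 3.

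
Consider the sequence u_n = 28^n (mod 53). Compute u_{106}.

u_0 = 1; u_1 = 28; u_2 = 42; u_3 = 10; u_4 = 15; u_5 = 49; u_6 = 47; u_7 = 44; u_8 = 13; u_9 = 46; u_{10} = 16; u_{11} = 24; u_{12} = 36; u_{13} = 1.
The sequence repeats with period 13.
So u_{106} = u_{0 + ((106-0) mod 13)} = u_2 = 42.

42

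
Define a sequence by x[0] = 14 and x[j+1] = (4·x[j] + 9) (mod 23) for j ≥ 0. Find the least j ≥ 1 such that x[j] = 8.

6

x[0] = 14,  x[1] = 19,  x[2] = 16,  x[3] = 4,  x[4] = 2,  x[5] = 17,  x[6] = 8,  x[7] = 18,  x[8] = 12,  x[9] = 11,  x[10] = 7,  x[11] = 14.
The sequence repeats with period 11.
The value 8 first appears (with j ≥ 1) at x[6].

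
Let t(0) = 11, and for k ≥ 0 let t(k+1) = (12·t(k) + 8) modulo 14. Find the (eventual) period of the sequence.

Computing terms: t(0) = 11,  t(1) = 0,  t(2) = 8,  t(3) = 6,  t(4) = 10,  t(5) = 2,  t(6) = 4,  t(7) = 0.
Since t(7) = t(1) = 0, the sequence is eventually periodic: after a pre-period of length 1 it cycles with period 6.

6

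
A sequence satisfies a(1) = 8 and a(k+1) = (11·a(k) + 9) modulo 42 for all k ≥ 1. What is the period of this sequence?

Listing terms: a(1) = 8, a(2) = 13, a(3) = 26, a(4) = 1, a(5) = 20, a(6) = 19, a(7) = 8.
Since a(7) = a(1) = 8, the sequence is periodic with period 6.

6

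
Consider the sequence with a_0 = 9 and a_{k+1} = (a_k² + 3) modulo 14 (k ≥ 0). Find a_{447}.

We have a_0 = 9, a_1 = 0, a_2 = 3, a_3 = 12, a_4 = 7, a_5 = 10, a_6 = 5, a_7 = 0.
Since a_7 = a_1 = 0, the sequence is eventually periodic: after a pre-period of length 1 it cycles with period 6.
For k ≥ 1, a_k depends only on (k - 1) mod 6. (447 - 1) mod 6 = 2, so a_{447} = a_3 = 12.

12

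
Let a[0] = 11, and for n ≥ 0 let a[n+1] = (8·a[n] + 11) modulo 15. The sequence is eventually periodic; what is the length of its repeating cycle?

Computing terms: a[0] = 11; a[1] = 9; a[2] = 8; a[3] = 0; a[4] = 11.
The sequence repeats with period 4.

4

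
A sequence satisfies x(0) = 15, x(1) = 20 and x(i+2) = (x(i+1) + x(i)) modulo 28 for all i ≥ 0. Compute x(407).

9

We have x(0) = 15, x(1) = 20, x(2) = 7, x(3) = 27, x(4) = 6, x(5) = 5, x(6) = 11, x(7) = 16, x(8) = 27, x(9) = 15, x(10) = 14, x(11) = 1, x(12) = 15, x(13) = 16, x(14) = 3, x(15) = 19, x(16) = 22, x(17) = 13, x(18) = 7, x(19) = 20, x(20) = 27, x(21) = 19, x(22) = 18, x(23) = 9, x(24) = 27, x(25) = 8, x(26) = 7, x(27) = 15, x(28) = 22, x(29) = 9, x(30) = 3, x(31) = 12, x(32) = 15, x(33) = 27, x(34) = 14, x(35) = 13, x(36) = 27, x(37) = 12, x(38) = 11, x(39) = 23, x(40) = 6, x(41) = 1, x(42) = 7, x(43) = 8, x(44) = 15, x(45) = 23, x(46) = 10, x(47) = 5, x(48) = 15, x(49) = 20.
The sequence repeats with period 48.
So x(407) = x(0 + ((407-0) mod 48)) = x(23) = 9.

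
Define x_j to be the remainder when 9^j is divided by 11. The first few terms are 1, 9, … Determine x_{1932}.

We have x_0 = 1,  x_1 = 9,  x_2 = 4,  x_3 = 3,  x_4 = 5,  x_5 = 1.
The sequence repeats with period 5.
So x_{1932} = x_{0 + ((1932-0) mod 5)} = x_2 = 4.

4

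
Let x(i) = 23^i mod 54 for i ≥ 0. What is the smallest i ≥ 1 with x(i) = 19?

6

x(0) = 1, x(1) = 23, x(2) = 43, x(3) = 17, x(4) = 13, x(5) = 29, x(6) = 19, x(7) = 5, x(8) = 7, x(9) = 53, x(10) = 31, x(11) = 11, x(12) = 37, x(13) = 41, x(14) = 25, x(15) = 35, x(16) = 49, x(17) = 47, x(18) = 1.
The sequence repeats with period 18.
The value 19 first appears (with i ≥ 1) at x(6).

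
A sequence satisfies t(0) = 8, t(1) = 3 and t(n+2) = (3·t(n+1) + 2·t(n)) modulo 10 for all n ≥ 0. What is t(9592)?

We have t(0) = 8; t(1) = 3; t(2) = 5; t(3) = 1; t(4) = 3; t(5) = 1; t(6) = 9; t(7) = 9; t(8) = 5; t(9) = 3; t(10) = 9; t(11) = 3; t(12) = 7; t(13) = 7; t(14) = 5; t(15) = 9; t(16) = 7; t(17) = 9; t(18) = 1; t(19) = 1; t(20) = 5; t(21) = 7; t(22) = 1; t(23) = 7; t(24) = 3; t(25) = 3; t(26) = 5.
Since (t(25), t(26)) = (t(1), t(2)) = (3, 5) (two consecutive terms determine the rest), the sequence is eventually periodic: after a pre-period of length 1 it cycles with period 24.
For n ≥ 1, t(n) depends only on (n - 1) mod 24. (9592 - 1) mod 24 = 15, so t(9592) = t(16) = 7.

7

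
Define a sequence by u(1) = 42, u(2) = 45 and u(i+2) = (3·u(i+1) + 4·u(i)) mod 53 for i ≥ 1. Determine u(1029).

8

Listing terms: u(1) = 42; u(2) = 45; u(3) = 38; u(4) = 29; u(5) = 27; u(6) = 38; u(7) = 10; u(8) = 23; u(9) = 3; u(10) = 48; u(11) = 50; u(12) = 24; u(13) = 7; u(14) = 11; u(15) = 8; u(16) = 15; u(17) = 24; u(18) = 26; u(19) = 15; u(20) = 43; u(21) = 30; u(22) = 50; u(23) = 5; u(24) = 3; u(25) = 29; u(26) = 46; u(27) = 42; u(28) = 45.
The sequence repeats with period 26.
So u(1029) = u(1 + ((1029-1) mod 26)) = u(15) = 8.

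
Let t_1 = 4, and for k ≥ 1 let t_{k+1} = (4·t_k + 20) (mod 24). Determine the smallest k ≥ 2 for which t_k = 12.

t_1 = 4; t_2 = 12; t_3 = 20; t_4 = 4.
The sequence repeats with period 3.
The value 12 first appears (with k ≥ 2) at t_2.

2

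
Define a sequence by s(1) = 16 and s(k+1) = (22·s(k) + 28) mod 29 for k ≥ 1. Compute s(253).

We have s(1) = 16; s(2) = 3; s(3) = 7; s(4) = 8; s(5) = 1; s(6) = 21; s(7) = 26; s(8) = 20; s(9) = 4; s(10) = 0; s(11) = 28; s(12) = 6; s(13) = 15; s(14) = 10; s(15) = 16.
Since s(15) = s(1) = 16, the sequence is periodic with period 14.
So s(253) = s(1 + ((253-1) mod 14)) = s(1) = 16.

16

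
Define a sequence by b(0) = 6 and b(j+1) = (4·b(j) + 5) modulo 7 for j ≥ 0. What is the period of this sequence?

We have b(0) = 6; b(1) = 1; b(2) = 2; b(3) = 6.
Since b(3) = b(0) = 6, the sequence is periodic with period 3.

3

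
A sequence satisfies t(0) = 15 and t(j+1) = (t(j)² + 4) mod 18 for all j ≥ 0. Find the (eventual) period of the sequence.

3

Listing terms: t(0) = 15, t(1) = 13, t(2) = 11, t(3) = 17, t(4) = 5, t(5) = 11.
Since t(5) = t(2) = 11, the sequence is eventually periodic: after a pre-period of length 2 it cycles with period 3.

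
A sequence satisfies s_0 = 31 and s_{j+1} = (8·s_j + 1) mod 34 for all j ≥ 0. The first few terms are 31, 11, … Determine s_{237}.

s_0 = 31, s_1 = 11, s_2 = 21, s_3 = 33, s_4 = 27, s_5 = 13, s_6 = 3, s_7 = 25, s_8 = 31.
Since s_8 = s_0 = 31, the sequence is periodic with period 8.
(237 - 0) mod 8 = 5, so s_{237} = s_5 = 13.

13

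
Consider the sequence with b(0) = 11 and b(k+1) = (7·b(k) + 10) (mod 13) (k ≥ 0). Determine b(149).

12

We have b(0) = 11; b(1) = 9; b(2) = 8; b(3) = 1; b(4) = 4; b(5) = 12; b(6) = 3; b(7) = 5; b(8) = 6; b(9) = 0; b(10) = 10; b(11) = 2; b(12) = 11.
Since b(12) = b(0) = 11, the sequence is periodic with period 12.
So b(149) = b(0 + ((149-0) mod 12)) = b(5) = 12.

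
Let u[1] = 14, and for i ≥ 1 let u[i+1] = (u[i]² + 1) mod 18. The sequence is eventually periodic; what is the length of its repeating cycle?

6

Listing terms: u[1] = 14, u[2] = 17, u[3] = 2, u[4] = 5, u[5] = 8, u[6] = 11, u[7] = 14.
Since u[7] = u[1] = 14, the sequence is periodic with period 6.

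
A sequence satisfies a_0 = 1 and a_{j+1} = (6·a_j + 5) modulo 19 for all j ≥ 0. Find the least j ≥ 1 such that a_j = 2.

a_0 = 1; a_1 = 11; a_2 = 14; a_3 = 13; a_4 = 7; a_5 = 9; a_6 = 2; a_7 = 17; a_8 = 12; a_9 = 1.
Since a_9 = a_0 = 1, the sequence is periodic with period 9.
The value 2 first appears (with j ≥ 1) at a_6.

6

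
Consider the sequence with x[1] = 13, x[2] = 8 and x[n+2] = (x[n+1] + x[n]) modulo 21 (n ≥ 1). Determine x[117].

x[1] = 13; x[2] = 8; x[3] = 0; x[4] = 8; x[5] = 8; x[6] = 16; x[7] = 3; x[8] = 19; x[9] = 1; x[10] = 20; x[11] = 0; x[12] = 20; x[13] = 20; x[14] = 19; x[15] = 18; x[16] = 16; x[17] = 13; x[18] = 8.
The sequence repeats with period 16.
So x[117] = x[1 + ((117-1) mod 16)] = x[5] = 8.

8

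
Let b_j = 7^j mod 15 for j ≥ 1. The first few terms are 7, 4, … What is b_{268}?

1

We have b_1 = 7, b_2 = 4, b_3 = 13, b_4 = 1, b_5 = 7.
Since b_5 = b_1 = 7, the sequence is periodic with period 4.
So b_{268} = b_{1 + ((268-1) mod 4)} = b_4 = 1.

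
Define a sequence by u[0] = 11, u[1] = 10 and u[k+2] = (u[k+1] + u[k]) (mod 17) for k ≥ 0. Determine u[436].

Listing terms: u[0] = 11; u[1] = 10; u[2] = 4; u[3] = 14; u[4] = 1; u[5] = 15; u[6] = 16; u[7] = 14; u[8] = 13; u[9] = 10; u[10] = 6; u[11] = 16; u[12] = 5; u[13] = 4; u[14] = 9; u[15] = 13; u[16] = 5; u[17] = 1; u[18] = 6; u[19] = 7; u[20] = 13; u[21] = 3; u[22] = 16; u[23] = 2; u[24] = 1; u[25] = 3; u[26] = 4; u[27] = 7; u[28] = 11; u[29] = 1; u[30] = 12; u[31] = 13; u[32] = 8; u[33] = 4; u[34] = 12; u[35] = 16; u[36] = 11; u[37] = 10.
The sequence repeats with period 36.
So u[436] = u[0 + ((436-0) mod 36)] = u[4] = 1.

1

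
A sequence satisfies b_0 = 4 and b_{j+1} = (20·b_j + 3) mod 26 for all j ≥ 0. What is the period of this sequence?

Listing terms: b_0 = 4, b_1 = 5, b_2 = 25, b_3 = 9, b_4 = 1, b_5 = 23, b_6 = 21, b_7 = 7, b_8 = 13, b_9 = 3, b_{10} = 11, b_{11} = 15, b_{12} = 17, b_{13} = 5.
Since b_{13} = b_1 = 5, the sequence is eventually periodic: after a pre-period of length 1 it cycles with period 12.

12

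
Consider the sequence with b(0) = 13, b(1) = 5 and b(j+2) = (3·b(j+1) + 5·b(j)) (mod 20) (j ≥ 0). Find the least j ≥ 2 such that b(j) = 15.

Listing terms: b(0) = 13, b(1) = 5, b(2) = 0, b(3) = 5, b(4) = 15, b(5) = 10, b(6) = 5, b(7) = 5, b(8) = 0.
Since (b(7), b(8)) = (b(1), b(2)) = (5, 0) (two consecutive terms determine the rest), the sequence is eventually periodic: after a pre-period of length 1 it cycles with period 6.
The value 15 first appears (with j ≥ 2) at b(4).

4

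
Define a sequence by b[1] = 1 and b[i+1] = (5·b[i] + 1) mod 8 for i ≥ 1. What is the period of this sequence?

Computing terms: b[1] = 1; b[2] = 6; b[3] = 7; b[4] = 4; b[5] = 5; b[6] = 2; b[7] = 3; b[8] = 0; b[9] = 1.
Since b[9] = b[1] = 1, the sequence is periodic with period 8.

8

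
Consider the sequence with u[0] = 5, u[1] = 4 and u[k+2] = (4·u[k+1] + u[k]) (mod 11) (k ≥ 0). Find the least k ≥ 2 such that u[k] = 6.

9

Computing terms: u[0] = 5, u[1] = 4, u[2] = 10, u[3] = 0, u[4] = 10, u[5] = 7, u[6] = 5, u[7] = 5, u[8] = 3, u[9] = 6, u[10] = 5, u[11] = 4.
Since (u[10], u[11]) = (u[0], u[1]) = (5, 4) (two consecutive terms determine the rest), the sequence is periodic with period 10.
The value 6 first appears (with k ≥ 2) at u[9].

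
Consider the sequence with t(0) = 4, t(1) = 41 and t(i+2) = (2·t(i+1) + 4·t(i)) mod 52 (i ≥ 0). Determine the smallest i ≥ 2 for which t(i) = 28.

Listing terms: t(0) = 4, t(1) = 41, t(2) = 46, t(3) = 48, t(4) = 20, t(5) = 24, t(6) = 24, t(7) = 40, t(8) = 20, t(9) = 44, t(10) = 12, t(11) = 44, t(12) = 32, t(13) = 32, t(14) = 36, t(15) = 44, t(16) = 24, t(17) = 16, t(18) = 24, t(19) = 8, t(20) = 8, t(21) = 48, t(22) = 24, t(23) = 32, t(24) = 4, t(25) = 32, t(26) = 28, t(27) = 28, t(28) = 12, t(29) = 32, t(30) = 8, t(31) = 40, t(32) = 8, t(33) = 20, t(34) = 20, t(35) = 16, t(36) = 8, t(37) = 28, t(38) = 36, t(39) = 28, t(40) = 44, t(41) = 44, t(42) = 4, t(43) = 28, t(44) = 20, t(45) = 48, t(46) = 20.
Since (t(45), t(46)) = (t(3), t(4)) = (48, 20) (two consecutive terms determine the rest), the sequence is eventually periodic: after a pre-period of length 3 it cycles with period 42.
The value 28 first appears (with i ≥ 2) at t(26).

26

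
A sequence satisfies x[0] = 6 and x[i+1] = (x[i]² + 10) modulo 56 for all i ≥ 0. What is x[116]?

We have x[0] = 6, x[1] = 46, x[2] = 54, x[3] = 14, x[4] = 38, x[5] = 54.
Since x[5] = x[2] = 54, the sequence is eventually periodic: after a pre-period of length 2 it cycles with period 3.
For i ≥ 2, x[i] depends only on (i - 2) mod 3. (116 - 2) mod 3 = 0, so x[116] = x[2] = 54.

54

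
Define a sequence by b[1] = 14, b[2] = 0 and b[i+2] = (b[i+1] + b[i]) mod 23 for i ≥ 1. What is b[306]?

Listing terms: b[1] = 14; b[2] = 0; b[3] = 14; b[4] = 14; b[5] = 5; b[6] = 19; b[7] = 1; b[8] = 20; b[9] = 21; b[10] = 18; b[11] = 16; b[12] = 11; b[13] = 4; b[14] = 15; b[15] = 19; b[16] = 11; b[17] = 7; b[18] = 18; b[19] = 2; b[20] = 20; b[21] = 22; b[22] = 19; b[23] = 18; b[24] = 14; b[25] = 9; b[26] = 0; b[27] = 9; b[28] = 9; b[29] = 18; b[30] = 4; b[31] = 22; b[32] = 3; b[33] = 2; b[34] = 5; b[35] = 7; b[36] = 12; b[37] = 19; b[38] = 8; b[39] = 4; b[40] = 12; b[41] = 16; b[42] = 5; b[43] = 21; b[44] = 3; b[45] = 1; b[46] = 4; b[47] = 5; b[48] = 9; b[49] = 14; b[50] = 0.
The sequence repeats with period 48.
(306 - 1) mod 48 = 17, so b[306] = b[18] = 18.

18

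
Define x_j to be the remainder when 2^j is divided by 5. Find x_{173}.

2

Computing terms: x_0 = 1, x_1 = 2, x_2 = 4, x_3 = 3, x_4 = 1.
The sequence repeats with period 4.
(173 - 0) mod 4 = 1, so x_{173} = x_1 = 2.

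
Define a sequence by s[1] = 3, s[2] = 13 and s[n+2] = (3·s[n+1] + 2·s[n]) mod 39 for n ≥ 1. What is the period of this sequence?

Computing terms: s[1] = 3, s[2] = 13, s[3] = 6, s[4] = 5, s[5] = 27, s[6] = 13, s[7] = 15, s[8] = 32, s[9] = 9, s[10] = 13, s[11] = 18, s[12] = 2, s[13] = 3, s[14] = 13.
The sequence repeats with period 12.

12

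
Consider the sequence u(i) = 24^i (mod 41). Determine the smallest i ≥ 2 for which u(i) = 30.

Listing terms: u(1) = 24; u(2) = 2; u(3) = 7; u(4) = 4; u(5) = 14; u(6) = 8; u(7) = 28; u(8) = 16; u(9) = 15; u(10) = 32; u(11) = 30; u(12) = 23; u(13) = 19; u(14) = 5; u(15) = 38; u(16) = 10; u(17) = 35; u(18) = 20; u(19) = 29; u(20) = 40; u(21) = 17; u(22) = 39; u(23) = 34; u(24) = 37; u(25) = 27; u(26) = 33; u(27) = 13; u(28) = 25; u(29) = 26; u(30) = 9; u(31) = 11; u(32) = 18; u(33) = 22; u(34) = 36; u(35) = 3; u(36) = 31; u(37) = 6; u(38) = 21; u(39) = 12; u(40) = 1; u(41) = 24.
Since u(41) = u(1) = 24, the sequence is periodic with period 40.
The value 30 first appears (with i ≥ 2) at u(11).

11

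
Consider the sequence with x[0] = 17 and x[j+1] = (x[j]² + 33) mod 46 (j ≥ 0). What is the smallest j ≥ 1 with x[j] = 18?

Computing terms: x[0] = 17,  x[1] = 0,  x[2] = 33,  x[3] = 18,  x[4] = 35,  x[5] = 16,  x[6] = 13,  x[7] = 18.
Since x[7] = x[3] = 18, the sequence is eventually periodic: after a pre-period of length 3 it cycles with period 4.
The value 18 first appears (with j ≥ 1) at x[3].

3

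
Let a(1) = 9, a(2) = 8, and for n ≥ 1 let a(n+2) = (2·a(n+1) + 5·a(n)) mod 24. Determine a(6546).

Computing terms: a(1) = 9,  a(2) = 8,  a(3) = 13,  a(4) = 18,  a(5) = 5,  a(6) = 4,  a(7) = 9,  a(8) = 14,  a(9) = 1,  a(10) = 0,  a(11) = 5,  a(12) = 10,  a(13) = 21,  a(14) = 20,  a(15) = 1,  a(16) = 6,  a(17) = 17,  a(18) = 16,  a(19) = 21,  a(20) = 2,  a(21) = 13,  a(22) = 12,  a(23) = 17,  a(24) = 22,  a(25) = 9,  a(26) = 8.
The sequence repeats with period 24.
(6546 - 1) mod 24 = 17, so a(6546) = a(18) = 16.

16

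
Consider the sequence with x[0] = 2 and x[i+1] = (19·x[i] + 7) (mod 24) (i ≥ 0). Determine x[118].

We have x[0] = 2,  x[1] = 21,  x[2] = 22,  x[3] = 17,  x[4] = 18,  x[5] = 13,  x[6] = 14,  x[7] = 9,  x[8] = 10,  x[9] = 5,  x[10] = 6,  x[11] = 1,  x[12] = 2.
Since x[12] = x[0] = 2, the sequence is periodic with period 12.
(118 - 0) mod 12 = 10, so x[118] = x[10] = 6.

6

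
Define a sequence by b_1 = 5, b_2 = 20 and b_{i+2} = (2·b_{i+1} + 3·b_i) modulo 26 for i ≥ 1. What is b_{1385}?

11

Computing terms: b_1 = 5, b_2 = 20, b_3 = 3, b_4 = 14, b_5 = 11, b_6 = 12, b_7 = 5, b_8 = 20.
The sequence repeats with period 6.
(1385 - 1) mod 6 = 4, so b_{1385} = b_5 = 11.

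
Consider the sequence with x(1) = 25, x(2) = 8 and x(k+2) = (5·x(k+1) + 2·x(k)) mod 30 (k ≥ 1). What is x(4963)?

10

We have x(1) = 25; x(2) = 8; x(3) = 0; x(4) = 16; x(5) = 20; x(6) = 12; x(7) = 10; x(8) = 14; x(9) = 0; x(10) = 28; x(11) = 20; x(12) = 6; x(13) = 10; x(14) = 2; x(15) = 0; x(16) = 4; x(17) = 20; x(18) = 18; x(19) = 10; x(20) = 26; x(21) = 0; x(22) = 22; x(23) = 20; x(24) = 24; x(25) = 10; x(26) = 8; x(27) = 0.
Since (x(26), x(27)) = (x(2), x(3)) = (8, 0) (two consecutive terms determine the rest), the sequence is eventually periodic: after a pre-period of length 1 it cycles with period 24.
For k ≥ 2, x(k) depends only on (k - 2) mod 24. (4963 - 2) mod 24 = 17, so x(4963) = x(19) = 10.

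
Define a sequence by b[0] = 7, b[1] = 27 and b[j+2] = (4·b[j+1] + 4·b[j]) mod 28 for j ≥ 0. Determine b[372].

b[0] = 7,  b[1] = 27,  b[2] = 24,  b[3] = 8,  b[4] = 16,  b[5] = 12,  b[6] = 0,  b[7] = 20,  b[8] = 24,  b[9] = 8.
Since (b[8], b[9]) = (b[2], b[3]) = (24, 8) (two consecutive terms determine the rest), the sequence is eventually periodic: after a pre-period of length 2 it cycles with period 6.
For j ≥ 2, b[j] depends only on (j - 2) mod 6. (372 - 2) mod 6 = 4, so b[372] = b[6] = 0.

0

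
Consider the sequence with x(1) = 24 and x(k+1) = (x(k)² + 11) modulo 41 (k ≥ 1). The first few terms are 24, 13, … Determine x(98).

Computing terms: x(1) = 24,  x(2) = 13,  x(3) = 16,  x(4) = 21,  x(5) = 1,  x(6) = 12,  x(7) = 32,  x(8) = 10,  x(9) = 29,  x(10) = 32.
Since x(10) = x(7) = 32, the sequence is eventually periodic: after a pre-period of length 6 it cycles with period 3.
For k ≥ 7, x(k) depends only on (k - 7) mod 3. (98 - 7) mod 3 = 1, so x(98) = x(8) = 10.

10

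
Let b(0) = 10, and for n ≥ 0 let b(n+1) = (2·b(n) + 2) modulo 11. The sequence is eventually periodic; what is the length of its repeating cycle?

Computing terms: b(0) = 10; b(1) = 0; b(2) = 2; b(3) = 6; b(4) = 3; b(5) = 8; b(6) = 7; b(7) = 5; b(8) = 1; b(9) = 4; b(10) = 10.
Since b(10) = b(0) = 10, the sequence is periodic with period 10.

10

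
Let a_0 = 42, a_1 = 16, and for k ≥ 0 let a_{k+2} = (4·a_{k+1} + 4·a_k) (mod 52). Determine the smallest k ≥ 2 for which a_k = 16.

Listing terms: a_0 = 42, a_1 = 16, a_2 = 24, a_3 = 4, a_4 = 8, a_5 = 48, a_6 = 16, a_7 = 48, a_8 = 48, a_9 = 20, a_{10} = 12, a_{11} = 24, a_{12} = 40, a_{13} = 48, a_{14} = 40, a_{15} = 40, a_{16} = 8, a_{17} = 36, a_{18} = 20, a_{19} = 16, a_{20} = 40, a_{21} = 16, a_{22} = 16, a_{23} = 24.
Since (a_{22}, a_{23}) = (a_1, a_2) = (16, 24) (two consecutive terms determine the rest), the sequence is eventually periodic: after a pre-period of length 1 it cycles with period 21.
The value 16 first appears (with k ≥ 2) at a_6.

6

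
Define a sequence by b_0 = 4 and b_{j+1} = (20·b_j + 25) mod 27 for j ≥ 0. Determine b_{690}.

b_0 = 4, b_1 = 24, b_2 = 19, b_3 = 0, b_4 = 25, b_5 = 12, b_6 = 22, b_7 = 6, b_8 = 10, b_9 = 9, b_{10} = 16, b_{11} = 21, b_{12} = 13, b_{13} = 15, b_{14} = 1, b_{15} = 18, b_{16} = 7, b_{17} = 3, b_{18} = 4.
The sequence repeats with period 18.
(690 - 0) mod 18 = 6, so b_{690} = b_6 = 22.

22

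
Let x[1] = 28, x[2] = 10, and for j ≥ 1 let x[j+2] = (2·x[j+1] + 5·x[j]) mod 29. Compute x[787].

x[1] = 28; x[2] = 10; x[3] = 15; x[4] = 22; x[5] = 3; x[6] = 0; x[7] = 15; x[8] = 1; x[9] = 19; x[10] = 14; x[11] = 7; x[12] = 26; x[13] = 0; x[14] = 14; x[15] = 28; x[16] = 10.
Since (x[15], x[16]) = (x[1], x[2]) = (28, 10) (two consecutive terms determine the rest), the sequence is periodic with period 14.
So x[787] = x[1 + ((787-1) mod 14)] = x[3] = 15.

15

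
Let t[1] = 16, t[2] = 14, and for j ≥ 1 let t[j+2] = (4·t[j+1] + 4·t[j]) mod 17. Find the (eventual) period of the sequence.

16

Computing terms: t[1] = 16,  t[2] = 14,  t[3] = 1,  t[4] = 9,  t[5] = 6,  t[6] = 9,  t[7] = 9,  t[8] = 4,  t[9] = 1,  t[10] = 3,  t[11] = 16,  t[12] = 8,  t[13] = 11,  t[14] = 8,  t[15] = 8,  t[16] = 13,  t[17] = 16,  t[18] = 14.
Since (t[17], t[18]) = (t[1], t[2]) = (16, 14) (two consecutive terms determine the rest), the sequence is periodic with period 16.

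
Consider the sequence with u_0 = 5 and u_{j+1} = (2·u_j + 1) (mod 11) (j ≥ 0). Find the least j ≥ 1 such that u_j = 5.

10

u_0 = 5,  u_1 = 0,  u_2 = 1,  u_3 = 3,  u_4 = 7,  u_5 = 4,  u_6 = 9,  u_7 = 8,  u_8 = 6,  u_9 = 2,  u_{10} = 5.
Since u_{10} = u_0 = 5, the sequence is periodic with period 10.
The value 5 next appears (with j ≥ 1) at u_{10}.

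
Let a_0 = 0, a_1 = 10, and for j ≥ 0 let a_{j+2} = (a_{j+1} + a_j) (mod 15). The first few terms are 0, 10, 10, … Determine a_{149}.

a_0 = 0,  a_1 = 10,  a_2 = 10,  a_3 = 5,  a_4 = 0,  a_5 = 5,  a_6 = 5,  a_7 = 10,  a_8 = 0,  a_9 = 10.
Since (a_8, a_9) = (a_0, a_1) = (0, 10) (two consecutive terms determine the rest), the sequence is periodic with period 8.
So a_{149} = a_{0 + ((149-0) mod 8)} = a_5 = 5.

5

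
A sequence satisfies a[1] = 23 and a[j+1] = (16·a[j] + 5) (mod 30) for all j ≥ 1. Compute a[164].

13

Listing terms: a[1] = 23; a[2] = 13; a[3] = 3; a[4] = 23.
Since a[4] = a[1] = 23, the sequence is periodic with period 3.
So a[164] = a[1 + ((164-1) mod 3)] = a[2] = 13.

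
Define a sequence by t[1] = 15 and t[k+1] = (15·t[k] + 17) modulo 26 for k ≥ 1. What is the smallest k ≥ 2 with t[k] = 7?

Listing terms: t[1] = 15, t[2] = 8, t[3] = 7, t[4] = 18, t[5] = 1, t[6] = 6, t[7] = 3, t[8] = 10, t[9] = 11, t[10] = 0, t[11] = 17, t[12] = 12, t[13] = 15.
Since t[13] = t[1] = 15, the sequence is periodic with period 12.
The value 7 first appears (with k ≥ 2) at t[3].

3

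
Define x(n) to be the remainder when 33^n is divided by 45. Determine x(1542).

9

Computing terms: x(0) = 1, x(1) = 33, x(2) = 9, x(3) = 27, x(4) = 36, x(5) = 18, x(6) = 9.
Since x(6) = x(2) = 9, the sequence is eventually periodic: after a pre-period of length 2 it cycles with period 4.
For n ≥ 2, x(n) depends only on (n - 2) mod 4. (1542 - 2) mod 4 = 0, so x(1542) = x(2) = 9.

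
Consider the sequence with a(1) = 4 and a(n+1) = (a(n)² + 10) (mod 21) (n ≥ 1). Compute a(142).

17

a(1) = 4,  a(2) = 5,  a(3) = 14,  a(4) = 17,  a(5) = 5.
Since a(5) = a(2) = 5, the sequence is eventually periodic: after a pre-period of length 1 it cycles with period 3.
For n ≥ 2, a(n) depends only on (n - 2) mod 3. (142 - 2) mod 3 = 2, so a(142) = a(4) = 17.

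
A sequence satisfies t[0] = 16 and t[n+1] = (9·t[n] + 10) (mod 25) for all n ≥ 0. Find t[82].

21

We have t[0] = 16; t[1] = 4; t[2] = 21; t[3] = 24; t[4] = 1; t[5] = 19; t[6] = 6; t[7] = 14; t[8] = 11; t[9] = 9; t[10] = 16.
The sequence repeats with period 10.
So t[82] = t[0 + ((82-0) mod 10)] = t[2] = 21.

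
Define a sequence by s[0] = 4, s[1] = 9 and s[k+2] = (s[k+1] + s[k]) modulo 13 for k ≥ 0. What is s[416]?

s[0] = 4, s[1] = 9, s[2] = 0, s[3] = 9, s[4] = 9, s[5] = 5, s[6] = 1, s[7] = 6, s[8] = 7, s[9] = 0, s[10] = 7, s[11] = 7, s[12] = 1, s[13] = 8, s[14] = 9, s[15] = 4, s[16] = 0, s[17] = 4, s[18] = 4, s[19] = 8, s[20] = 12, s[21] = 7, s[22] = 6, s[23] = 0, s[24] = 6, s[25] = 6, s[26] = 12, s[27] = 5, s[28] = 4, s[29] = 9.
The sequence repeats with period 28.
(416 - 0) mod 28 = 24, so s[416] = s[24] = 6.

6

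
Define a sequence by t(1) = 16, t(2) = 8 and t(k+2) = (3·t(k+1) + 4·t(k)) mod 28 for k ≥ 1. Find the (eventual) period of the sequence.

Listing terms: t(1) = 16; t(2) = 8; t(3) = 4; t(4) = 16; t(5) = 8.
Since (t(4), t(5)) = (t(1), t(2)) = (16, 8) (two consecutive terms determine the rest), the sequence is periodic with period 3.

3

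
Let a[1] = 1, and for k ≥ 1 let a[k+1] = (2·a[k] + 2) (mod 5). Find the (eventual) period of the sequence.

4

Listing terms: a[1] = 1; a[2] = 4; a[3] = 0; a[4] = 2; a[5] = 1.
Since a[5] = a[1] = 1, the sequence is periodic with period 4.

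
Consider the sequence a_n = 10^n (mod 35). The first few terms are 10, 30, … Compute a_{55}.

Listing terms: a_1 = 10; a_2 = 30; a_3 = 20; a_4 = 25; a_5 = 5; a_6 = 15; a_7 = 10.
Since a_7 = a_1 = 10, the sequence is periodic with period 6.
(55 - 1) mod 6 = 0, so a_{55} = a_1 = 10.

10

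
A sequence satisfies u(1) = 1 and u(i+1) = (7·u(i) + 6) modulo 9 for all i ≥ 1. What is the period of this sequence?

Computing terms: u(1) = 1, u(2) = 4, u(3) = 7, u(4) = 1.
The sequence repeats with period 3.

3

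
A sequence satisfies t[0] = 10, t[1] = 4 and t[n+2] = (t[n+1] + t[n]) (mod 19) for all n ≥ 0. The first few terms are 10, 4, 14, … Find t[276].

6

Listing terms: t[0] = 10,  t[1] = 4,  t[2] = 14,  t[3] = 18,  t[4] = 13,  t[5] = 12,  t[6] = 6,  t[7] = 18,  t[8] = 5,  t[9] = 4,  t[10] = 9,  t[11] = 13,  t[12] = 3,  t[13] = 16,  t[14] = 0,  t[15] = 16,  t[16] = 16,  t[17] = 13,  t[18] = 10,  t[19] = 4.
The sequence repeats with period 18.
So t[276] = t[0 + ((276-0) mod 18)] = t[6] = 6.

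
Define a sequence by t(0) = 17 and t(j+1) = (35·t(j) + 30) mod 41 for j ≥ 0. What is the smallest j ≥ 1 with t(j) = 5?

Computing terms: t(0) = 17,  t(1) = 10,  t(2) = 11,  t(3) = 5,  t(4) = 0,  t(5) = 30,  t(6) = 14,  t(7) = 28,  t(8) = 26,  t(9) = 38,  t(10) = 7,  t(11) = 29,  t(12) = 20,  t(13) = 33,  t(14) = 37,  t(15) = 13,  t(16) = 34,  t(17) = 31,  t(18) = 8,  t(19) = 23,  t(20) = 15,  t(21) = 22,  t(22) = 21,  t(23) = 27,  t(24) = 32,  t(25) = 2,  t(26) = 18,  t(27) = 4,  t(28) = 6,  t(29) = 35,  t(30) = 25,  t(31) = 3,  t(32) = 12,  t(33) = 40,  t(34) = 36,  t(35) = 19,  t(36) = 39,  t(37) = 1,  t(38) = 24,  t(39) = 9,  t(40) = 17.
Since t(40) = t(0) = 17, the sequence is periodic with period 40.
The value 5 first appears (with j ≥ 1) at t(3).

3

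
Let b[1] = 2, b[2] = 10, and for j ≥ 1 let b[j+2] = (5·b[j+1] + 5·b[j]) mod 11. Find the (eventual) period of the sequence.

Computing terms: b[1] = 2,  b[2] = 10,  b[3] = 5,  b[4] = 9,  b[5] = 4,  b[6] = 10,  b[7] = 4,  b[8] = 4,  b[9] = 7,  b[10] = 0,  b[11] = 2,  b[12] = 10.
The sequence repeats with period 10.

10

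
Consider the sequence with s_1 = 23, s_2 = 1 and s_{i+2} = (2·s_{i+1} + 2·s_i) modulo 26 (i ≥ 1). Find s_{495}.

s_1 = 23,  s_2 = 1,  s_3 = 22,  s_4 = 20,  s_5 = 6,  s_6 = 0,  s_7 = 12,  s_8 = 24,  s_9 = 20,  s_{10} = 10,  s_{11} = 8,  s_{12} = 10,  s_{13} = 10,  s_{14} = 14,  s_{15} = 22,  s_{16} = 20.
Since (s_{15}, s_{16}) = (s_3, s_4) = (22, 20) (two consecutive terms determine the rest), the sequence is eventually periodic: after a pre-period of length 2 it cycles with period 12.
For i ≥ 3, s_i depends only on (i - 3) mod 12. (495 - 3) mod 12 = 0, so s_{495} = s_3 = 22.

22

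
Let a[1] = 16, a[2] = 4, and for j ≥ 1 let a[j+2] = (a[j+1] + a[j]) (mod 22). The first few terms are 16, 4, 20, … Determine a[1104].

Listing terms: a[1] = 16; a[2] = 4; a[3] = 20; a[4] = 2; a[5] = 0; a[6] = 2; a[7] = 2; a[8] = 4; a[9] = 6; a[10] = 10; a[11] = 16; a[12] = 4.
The sequence repeats with period 10.
So a[1104] = a[1 + ((1104-1) mod 10)] = a[4] = 2.

2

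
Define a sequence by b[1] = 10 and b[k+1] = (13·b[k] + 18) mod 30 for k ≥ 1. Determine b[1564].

4

b[1] = 10, b[2] = 28, b[3] = 22, b[4] = 4, b[5] = 10.
Since b[5] = b[1] = 10, the sequence is periodic with period 4.
(1564 - 1) mod 4 = 3, so b[1564] = b[4] = 4.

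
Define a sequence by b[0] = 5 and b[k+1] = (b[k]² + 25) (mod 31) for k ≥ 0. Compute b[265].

19

Listing terms: b[0] = 5, b[1] = 19, b[2] = 14, b[3] = 4, b[4] = 10, b[5] = 1, b[6] = 26, b[7] = 19.
Since b[7] = b[1] = 19, the sequence is eventually periodic: after a pre-period of length 1 it cycles with period 6.
For k ≥ 1, b[k] depends only on (k - 1) mod 6. (265 - 1) mod 6 = 0, so b[265] = b[1] = 19.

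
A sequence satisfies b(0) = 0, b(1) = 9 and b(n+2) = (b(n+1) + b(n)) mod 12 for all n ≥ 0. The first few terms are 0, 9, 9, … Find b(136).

Computing terms: b(0) = 0; b(1) = 9; b(2) = 9; b(3) = 6; b(4) = 3; b(5) = 9; b(6) = 0; b(7) = 9.
Since (b(6), b(7)) = (b(0), b(1)) = (0, 9) (two consecutive terms determine the rest), the sequence is periodic with period 6.
So b(136) = b(0 + ((136-0) mod 6)) = b(4) = 3.

3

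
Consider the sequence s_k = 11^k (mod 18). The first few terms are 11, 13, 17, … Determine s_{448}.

We have s_1 = 11,  s_2 = 13,  s_3 = 17,  s_4 = 7,  s_5 = 5,  s_6 = 1,  s_7 = 11.
The sequence repeats with period 6.
(448 - 1) mod 6 = 3, so s_{448} = s_4 = 7.

7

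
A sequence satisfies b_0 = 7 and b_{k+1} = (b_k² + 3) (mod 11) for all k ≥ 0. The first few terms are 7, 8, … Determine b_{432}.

b_0 = 7, b_1 = 8, b_2 = 1, b_3 = 4, b_4 = 8.
Since b_4 = b_1 = 8, the sequence is eventually periodic: after a pre-period of length 1 it cycles with period 3.
For k ≥ 1, b_k depends only on (k - 1) mod 3. (432 - 1) mod 3 = 2, so b_{432} = b_3 = 4.

4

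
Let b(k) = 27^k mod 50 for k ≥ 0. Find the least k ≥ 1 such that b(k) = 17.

13

b(0) = 1,  b(1) = 27,  b(2) = 29,  b(3) = 33,  b(4) = 41,  b(5) = 7,  b(6) = 39,  b(7) = 3,  b(8) = 31,  b(9) = 37,  b(10) = 49,  b(11) = 23,  b(12) = 21,  b(13) = 17,  b(14) = 9,  b(15) = 43,  b(16) = 11,  b(17) = 47,  b(18) = 19,  b(19) = 13,  b(20) = 1.
Since b(20) = b(0) = 1, the sequence is periodic with period 20.
The value 17 first appears (with k ≥ 1) at b(13).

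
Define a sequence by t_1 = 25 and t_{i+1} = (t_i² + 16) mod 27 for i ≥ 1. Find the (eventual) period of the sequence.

3

Computing terms: t_1 = 25,  t_2 = 20,  t_3 = 11,  t_4 = 2,  t_5 = 20.
Since t_5 = t_2 = 20, the sequence is eventually periodic: after a pre-period of length 1 it cycles with period 3.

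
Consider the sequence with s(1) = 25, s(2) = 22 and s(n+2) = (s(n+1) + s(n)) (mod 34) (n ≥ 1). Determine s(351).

29

We have s(1) = 25, s(2) = 22, s(3) = 13, s(4) = 1, s(5) = 14, s(6) = 15, s(7) = 29, s(8) = 10, s(9) = 5, s(10) = 15, s(11) = 20, s(12) = 1, s(13) = 21, s(14) = 22, s(15) = 9, s(16) = 31, s(17) = 6, s(18) = 3, s(19) = 9, s(20) = 12, s(21) = 21, s(22) = 33, s(23) = 20, s(24) = 19, s(25) = 5, s(26) = 24, s(27) = 29, s(28) = 19, s(29) = 14, s(30) = 33, s(31) = 13, s(32) = 12, s(33) = 25, s(34) = 3, s(35) = 28, s(36) = 31, s(37) = 25, s(38) = 22.
The sequence repeats with period 36.
So s(351) = s(1 + ((351-1) mod 36)) = s(27) = 29.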